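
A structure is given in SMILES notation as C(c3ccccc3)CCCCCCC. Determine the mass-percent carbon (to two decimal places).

Atom tally by fragment:
  C6H5CH2 → C:7 H:7
  CH2 → C:1 H:2
  CH2 → C:1 H:2
  CH2 → C:1 H:2
  CH2 → C:1 H:2
  CH2 → C:1 H:2
  CH2 → C:1 H:2
  CH3 → C:1 H:3
Element totals:
  C: 14
  H: 22
Molecular formula: C14H22.
Molar mass = 190.330 g/mol.
Mass from C: 14 × 12.011 = 168.154 g/mol.
%C = 168.154 / 190.330 × 100 = 88.35%.

88.35%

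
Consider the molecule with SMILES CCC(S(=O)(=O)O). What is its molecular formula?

C3H8O3S

Atom tally by fragment:
  CH3 → C:1 H:3
  CH2 → C:1 H:2
  CH2SO3H → C:1 H:3 S:1 O:3
Element totals:
  C: 3
  H: 8
  O: 3
  S: 1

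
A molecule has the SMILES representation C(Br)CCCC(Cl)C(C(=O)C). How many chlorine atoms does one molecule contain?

Atom tally by fragment:
  BrCH2 → C:1 H:2 Br:1
  CH2 → C:1 H:2
  CH2 → C:1 H:2
  CH2 → C:1 H:2
  CH(Cl) → C:1 H:1 Cl:1
  CH2COCH3 → C:3 H:5 O:1
Element totals:
  C: 8
  H: 14
  Br: 1
  Cl: 1
  O: 1

1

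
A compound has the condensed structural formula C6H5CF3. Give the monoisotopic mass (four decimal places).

146.0343

Element totals:
  C: 7
  H: 5
  F: 3
Molecular formula: C7H5F3.
  M = 7(12.0) + 5(1.007825) + 3(18.998403)
    = 84.000000 + 5.039125 + 56.995209 = 146.034334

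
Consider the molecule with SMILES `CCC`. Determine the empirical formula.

Atom tally by fragment:
  CH3 → C:1 H:3
  CH2 → C:1 H:2
  CH3 → C:1 H:3
Element totals:
  C: 3
  H: 8
Molecular formula: C3H8.
gcd of subscripts (3, 8) = 1, so the empirical formula equals the molecular formula.

C3H8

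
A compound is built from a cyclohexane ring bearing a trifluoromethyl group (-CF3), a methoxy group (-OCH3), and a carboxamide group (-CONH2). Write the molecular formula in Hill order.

Atom tally by fragment:
  cyclohexane ring core → C:6 H:12
  (− 3 ring H displaced by substituents)
  + CF3 → C:1 F:3
  + OCH3 → C:1 H:3 O:1
  + CONH2 → C:1 H:2 O:1 N:1
Element totals:
  C: 9
  H: 14
  F: 3
  N: 1
  O: 2

C9H14F3NO2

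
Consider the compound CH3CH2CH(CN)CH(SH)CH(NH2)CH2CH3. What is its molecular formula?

Atom tally by fragment:
  CH3 → C:1 H:3
  CH2 → C:1 H:2
  CH(CN) → C:2 H:1 N:1
  CH(SH) → C:1 H:2 S:1
  CH(NH2) → C:1 H:3 N:1
  CH2 → C:1 H:2
  CH3 → C:1 H:3
Element totals:
  C: 8
  H: 16
  N: 2
  S: 1

C8H16N2S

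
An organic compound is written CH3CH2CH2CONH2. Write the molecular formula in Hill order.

Element totals:
  C: 4
  H: 9
  N: 1
  O: 1

C4H9NO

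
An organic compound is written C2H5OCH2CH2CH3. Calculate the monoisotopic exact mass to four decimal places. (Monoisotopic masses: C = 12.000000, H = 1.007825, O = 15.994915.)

88.0888

Element totals:
  C: 5
  H: 12
  O: 1
Molecular formula: C5H12O.
  M = 5(12.0) + 12(1.007825) + 15.994915
    = 60.000000 + 12.093900 + 15.994915 = 88.088815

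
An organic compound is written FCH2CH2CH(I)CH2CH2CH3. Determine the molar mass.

Atom tally by fragment:
  FCH2 → C:1 H:2 F:1
  CH2 → C:1 H:2
  CH(I) → C:1 H:1 I:1
  CH2 → C:1 H:2
  CH2 → C:1 H:2
  CH3 → C:1 H:3
Element totals:
  C: 6
  H: 12
  F: 1
  I: 1
Molecular formula: C6H12FI.
  M = 6(12.011) + 12(1.008) + 18.998 + 126.904
    = 72.066 + 12.096 + 18.998 + 126.904 = 230.064

230.06 g/mol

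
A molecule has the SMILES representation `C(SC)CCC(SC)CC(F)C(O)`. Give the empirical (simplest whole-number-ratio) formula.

Atom tally by fragment:
  CH3SCH2 → C:2 H:5 S:1
  CH2 → C:1 H:2
  CH2 → C:1 H:2
  CH(SCH3) → C:2 H:4 S:1
  CH2 → C:1 H:2
  CH(F) → C:1 H:1 F:1
  CH2OH → C:1 H:3 O:1
Element totals:
  C: 9
  H: 19
  F: 1
  O: 1
  S: 2
Molecular formula: C9H19FOS2.
gcd of subscripts (9, 1, 19, 1, 2) = 1, so the empirical formula equals the molecular formula.

C9H19FOS2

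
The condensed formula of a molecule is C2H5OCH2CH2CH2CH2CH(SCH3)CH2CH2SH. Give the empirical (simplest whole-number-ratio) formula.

Atom tally by fragment:
  C2H5OCH2 → C:3 H:7 O:1
  CH2 → C:1 H:2
  CH2 → C:1 H:2
  CH2 → C:1 H:2
  CH(SCH3) → C:2 H:4 S:1
  CH2 → C:1 H:2
  CH2SH → C:1 H:3 S:1
Element totals:
  C: 10
  H: 22
  O: 1
  S: 2
Molecular formula: C10H22OS2.
gcd of subscripts (10, 22, 1, 2) = 1, so the empirical formula equals the molecular formula.

C10H22OS2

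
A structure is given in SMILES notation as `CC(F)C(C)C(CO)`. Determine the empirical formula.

Atom tally by fragment:
  CH3 → C:1 H:3
  CH(F) → C:1 H:1 F:1
  CH(CH3) → C:2 H:4
  CH2CH2OH → C:2 H:5 O:1
Element totals:
  C: 6
  H: 13
  F: 1
  O: 1
Molecular formula: C6H13FO.
gcd of subscripts (6, 1, 13, 1) = 1, so the empirical formula equals the molecular formula.

C6H13FO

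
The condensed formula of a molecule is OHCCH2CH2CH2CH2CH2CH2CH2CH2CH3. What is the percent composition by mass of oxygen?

10.24%

Atom tally by fragment:
  OHCCH2 → C:2 H:3 O:1
  CH2 → C:1 H:2
  CH2 → C:1 H:2
  CH2 → C:1 H:2
  CH2 → C:1 H:2
  CH2 → C:1 H:2
  CH2 → C:1 H:2
  CH2 → C:1 H:2
  CH3 → C:1 H:3
Element totals:
  C: 10
  H: 20
  O: 1
Molecular formula: C10H20O.
Molar mass = 156.269 g/mol.
Mass from O: 1 × 15.999 = 15.999 g/mol.
%O = 15.999 / 156.269 × 100 = 10.24%.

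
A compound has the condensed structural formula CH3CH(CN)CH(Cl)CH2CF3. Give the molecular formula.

C6H7ClF3N

Atom tally by fragment:
  CH3 → C:1 H:3
  CH(CN) → C:2 H:1 N:1
  CH(Cl) → C:1 H:1 Cl:1
  CH2CF3 → C:2 H:2 F:3
Element totals:
  C: 6
  H: 7
  Cl: 1
  F: 3
  N: 1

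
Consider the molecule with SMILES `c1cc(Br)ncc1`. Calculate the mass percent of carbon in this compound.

Atom tally by fragment:
  pyridine ring core → C:5 H:5 N:1
  (− 1 ring H displaced by substituents)
  + Br → Br:1
Element totals:
  C: 5
  H: 4
  Br: 1
  N: 1
Molecular formula: C5H4BrN.
Molar mass = 157.998 g/mol.
Mass from C: 5 × 12.011 = 60.055 g/mol.
%C = 60.055 / 157.998 × 100 = 38.01%.

38.01%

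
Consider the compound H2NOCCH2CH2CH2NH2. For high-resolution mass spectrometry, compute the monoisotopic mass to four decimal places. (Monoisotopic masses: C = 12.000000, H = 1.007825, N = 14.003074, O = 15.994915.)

102.0793

Atom tally by fragment:
  H2NOCCH2 → C:2 H:4 O:1 N:1
  CH2 → C:1 H:2
  CH2NH2 → C:1 H:4 N:1
Element totals:
  C: 4
  H: 10
  N: 2
  O: 1
Molecular formula: C4H10N2O.
  M = 4(12.0) + 10(1.007825) + 2(14.003074) + 15.994915
    = 48.000000 + 10.078250 + 28.006148 + 15.994915 = 102.079313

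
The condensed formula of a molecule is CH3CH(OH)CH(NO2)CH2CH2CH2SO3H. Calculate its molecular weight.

Element totals:
  C: 6
  H: 13
  N: 1
  O: 6
  S: 1
Molecular formula: C6H13NO6S.
  M = 6(12.011) + 13(1.008) + 14.007 + 6(15.999) + 32.06
    = 72.066 + 13.104 + 14.007 + 95.994 + 32.060 = 227.231

227.23 g/mol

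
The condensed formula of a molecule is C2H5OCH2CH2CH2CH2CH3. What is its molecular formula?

C7H16O

Atom tally by fragment:
  C2H5OCH2 → C:3 H:7 O:1
  CH2 → C:1 H:2
  CH2 → C:1 H:2
  CH2 → C:1 H:2
  CH3 → C:1 H:3
Element totals:
  C: 7
  H: 16
  O: 1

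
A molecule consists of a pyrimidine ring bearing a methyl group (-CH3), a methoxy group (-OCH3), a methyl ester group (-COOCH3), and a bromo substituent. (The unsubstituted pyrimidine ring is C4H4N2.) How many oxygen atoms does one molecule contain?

Atom tally by fragment:
  pyrimidine ring core → C:4 H:4 N:2
  (− 4 ring H displaced by substituents)
  + CH3 → C:1 H:3
  + OCH3 → C:1 H:3 O:1
  + COOCH3 → C:2 H:3 O:2
  + Br → Br:1
Element totals:
  C: 8
  H: 9
  Br: 1
  N: 2
  O: 3

3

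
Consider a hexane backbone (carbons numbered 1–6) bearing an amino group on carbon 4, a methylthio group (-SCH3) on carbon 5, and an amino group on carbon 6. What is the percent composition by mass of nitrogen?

17.26%

Atom tally by fragment:
  CH3 → C:1 H:3
  CH2 → C:1 H:2
  CH2 → C:1 H:2
  CH(NH2) → C:1 H:3 N:1
  CH(SCH3) → C:2 H:4 S:1
  CH2NH2 → C:1 H:4 N:1
Element totals:
  C: 7
  H: 18
  N: 2
  S: 1
Molecular formula: C7H18N2S.
Molar mass = 162.295 g/mol.
Mass from N: 2 × 14.007 = 28.014 g/mol.
%N = 28.014 / 162.295 × 100 = 17.26%.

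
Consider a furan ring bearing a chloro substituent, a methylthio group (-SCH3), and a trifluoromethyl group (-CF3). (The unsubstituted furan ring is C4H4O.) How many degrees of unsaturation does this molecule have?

3

Atom tally by fragment:
  furan ring core → C:4 H:4 O:1
  (− 3 ring H displaced by substituents)
  + Cl → Cl:1
  + SCH3 → C:1 H:3 S:1
  + CF3 → C:1 F:3
Element totals:
  C: 6
  H: 4
  Cl: 1
  F: 3
  O: 1
  S: 1
Molecular formula: C6H4ClF3OS.
DoU = (2C + 2 + N − H − X) / 2 = (2·6 + 2 + 0 − 4 − 4) / 2 = 3.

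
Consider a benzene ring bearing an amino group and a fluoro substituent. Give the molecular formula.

C6H6FN

Atom tally by fragment:
  benzene ring core → C:6 H:6
  (− 2 ring H displaced by substituents)
  + NH2 → N:1 H:2
  + F → F:1
Element totals:
  C: 6
  H: 6
  F: 1
  N: 1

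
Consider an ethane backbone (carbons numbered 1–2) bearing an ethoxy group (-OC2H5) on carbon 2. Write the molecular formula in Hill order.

Atom tally by fragment:
  CH3 → C:1 H:3
  CH2OC2H5 → C:3 H:7 O:1
Element totals:
  C: 4
  H: 10
  O: 1

C4H10O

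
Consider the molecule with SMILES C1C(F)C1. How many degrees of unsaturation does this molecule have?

Atom tally by fragment:
  cyclopropane ring core → C:3 H:6
  (− 1 ring H displaced by substituents)
  + F → F:1
Element totals:
  C: 3
  H: 5
  F: 1
Molecular formula: C3H5F.
DoU = (2C + 2 + N − H − X) / 2 = (2·3 + 2 + 0 − 5 − 1) / 2 = 1.

1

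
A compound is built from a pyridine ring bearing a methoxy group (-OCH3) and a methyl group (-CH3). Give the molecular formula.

Atom tally by fragment:
  pyridine ring core → C:5 H:5 N:1
  (− 2 ring H displaced by substituents)
  + OCH3 → C:1 H:3 O:1
  + CH3 → C:1 H:3
Element totals:
  C: 7
  H: 9
  N: 1
  O: 1

C7H9NO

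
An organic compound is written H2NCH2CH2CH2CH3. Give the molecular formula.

C4H11N

Element totals:
  C: 4
  H: 11
  N: 1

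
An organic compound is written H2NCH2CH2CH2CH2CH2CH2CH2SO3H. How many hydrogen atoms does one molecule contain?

17

Element totals:
  C: 7
  H: 17
  N: 1
  O: 3
  S: 1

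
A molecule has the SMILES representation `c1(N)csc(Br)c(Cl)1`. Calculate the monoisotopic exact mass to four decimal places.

Atom tally by fragment:
  thiophene ring core → C:4 H:4 S:1
  (− 3 ring H displaced by substituents)
  + NH2 → N:1 H:2
  + Br → Br:1
  + Cl → Cl:1
Element totals:
  C: 4
  H: 3
  Br: 1
  Cl: 1
  N: 1
  S: 1
Molecular formula: C4H3BrClNS.
  M = 4(12.0) + 3(1.007825) + 78.918338 + 34.968853 + 14.003074 + 31.972071
    = 48.000000 + 3.023475 + 78.918338 + 34.968853 + 14.003074 + 31.972071 = 210.885811

210.8858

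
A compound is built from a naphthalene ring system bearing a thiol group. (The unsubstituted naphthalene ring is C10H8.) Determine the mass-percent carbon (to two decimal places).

74.96%

Atom tally by fragment:
  naphthalene ring system core → C:10 H:8
  (− 1 ring H displaced by substituents)
  + SH → S:1 H:1
Element totals:
  C: 10
  H: 8
  S: 1
Molecular formula: C10H8S.
Molar mass = 160.234 g/mol.
Mass from C: 10 × 12.011 = 120.110 g/mol.
%C = 120.110 / 160.234 × 100 = 74.96%.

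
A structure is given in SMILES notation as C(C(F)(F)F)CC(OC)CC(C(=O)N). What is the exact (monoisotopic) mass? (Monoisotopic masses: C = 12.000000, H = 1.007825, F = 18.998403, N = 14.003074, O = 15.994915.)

Atom tally by fragment:
  F3CCH2 → C:2 H:2 F:3
  CH2 → C:1 H:2
  CH(OCH3) → C:2 H:4 O:1
  CH2 → C:1 H:2
  CH2CONH2 → C:2 H:4 O:1 N:1
Element totals:
  C: 8
  H: 14
  F: 3
  N: 1
  O: 2
Molecular formula: C8H14F3NO2.
  M = 8(12.0) + 14(1.007825) + 3(18.998403) + 14.003074 + 2(15.994915)
    = 96.000000 + 14.109550 + 56.995209 + 14.003074 + 31.989830 = 213.097663

213.0977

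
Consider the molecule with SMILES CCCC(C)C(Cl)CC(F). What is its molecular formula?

C8H16ClF

Atom tally by fragment:
  CH3 → C:1 H:3
  CH2 → C:1 H:2
  CH2 → C:1 H:2
  CH(CH3) → C:2 H:4
  CH(Cl) → C:1 H:1 Cl:1
  CH2 → C:1 H:2
  CH2F → C:1 H:2 F:1
Element totals:
  C: 8
  H: 16
  Cl: 1
  F: 1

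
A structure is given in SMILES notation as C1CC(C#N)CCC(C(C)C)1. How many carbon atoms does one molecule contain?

10

Atom tally by fragment:
  cyclohexane ring core → C:6 H:12
  (− 2 ring H displaced by substituents)
  + CN → C:1 N:1
  + CH(CH3)2 → C:3 H:7
Element totals:
  C: 10
  H: 17
  N: 1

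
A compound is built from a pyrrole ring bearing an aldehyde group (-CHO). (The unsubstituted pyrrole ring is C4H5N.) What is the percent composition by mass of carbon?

Atom tally by fragment:
  pyrrole ring core → C:4 H:5 N:1
  (− 1 ring H displaced by substituents)
  + CHO → C:1 H:1 O:1
Element totals:
  C: 5
  H: 5
  N: 1
  O: 1
Molecular formula: C5H5NO.
Molar mass = 95.101 g/mol.
Mass from C: 5 × 12.011 = 60.055 g/mol.
%C = 60.055 / 95.101 × 100 = 63.15%.

63.15%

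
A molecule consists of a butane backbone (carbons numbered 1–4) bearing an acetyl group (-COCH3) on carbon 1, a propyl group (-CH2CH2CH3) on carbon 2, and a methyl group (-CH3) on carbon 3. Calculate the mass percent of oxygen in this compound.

Atom tally by fragment:
  CH3COCH2 → C:3 H:5 O:1
  CH(CH2CH2CH3) → C:4 H:8
  CH(CH3) → C:2 H:4
  CH3 → C:1 H:3
Element totals:
  C: 10
  H: 20
  O: 1
Molecular formula: C10H20O.
Molar mass = 156.269 g/mol.
Mass from O: 1 × 15.999 = 15.999 g/mol.
%O = 15.999 / 156.269 × 100 = 10.24%.

10.24%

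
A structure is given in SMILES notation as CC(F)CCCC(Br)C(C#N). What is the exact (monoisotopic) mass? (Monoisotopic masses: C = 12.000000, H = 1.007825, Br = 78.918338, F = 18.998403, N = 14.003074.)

Atom tally by fragment:
  CH3 → C:1 H:3
  CH(F) → C:1 H:1 F:1
  CH2 → C:1 H:2
  CH2 → C:1 H:2
  CH2 → C:1 H:2
  CH(Br) → C:1 H:1 Br:1
  CH2CN → C:2 H:2 N:1
Element totals:
  C: 8
  H: 13
  Br: 1
  F: 1
  N: 1
Molecular formula: C8H13BrFN.
  M = 8(12.0) + 13(1.007825) + 78.918338 + 18.998403 + 14.003074
    = 96.000000 + 13.101725 + 78.918338 + 18.998403 + 14.003074 = 221.021540

221.0215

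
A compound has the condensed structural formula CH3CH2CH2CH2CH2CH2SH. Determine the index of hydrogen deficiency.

0

Element totals:
  C: 6
  H: 14
  S: 1
Molecular formula: C6H14S.
DoU = (2C + 2 + N − H − X) / 2 = (2·6 + 2 + 0 − 14 − 0) / 2 = 0.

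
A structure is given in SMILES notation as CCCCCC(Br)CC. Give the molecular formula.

C8H17Br

Atom tally by fragment:
  CH3 → C:1 H:3
  CH2 → C:1 H:2
  CH2 → C:1 H:2
  CH2 → C:1 H:2
  CH2 → C:1 H:2
  CH(Br) → C:1 H:1 Br:1
  CH2 → C:1 H:2
  CH3 → C:1 H:3
Element totals:
  C: 8
  H: 17
  Br: 1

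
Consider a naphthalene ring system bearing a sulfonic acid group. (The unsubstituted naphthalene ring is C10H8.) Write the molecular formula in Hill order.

Atom tally by fragment:
  naphthalene ring system core → C:10 H:8
  (− 1 ring H displaced by substituents)
  + SO3H → S:1 O:3 H:1
Element totals:
  C: 10
  H: 8
  O: 3
  S: 1

C10H8O3S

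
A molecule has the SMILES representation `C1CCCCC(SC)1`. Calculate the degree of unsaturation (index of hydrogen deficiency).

Atom tally by fragment:
  cyclohexane ring core → C:6 H:12
  (− 1 ring H displaced by substituents)
  + SCH3 → C:1 H:3 S:1
Element totals:
  C: 7
  H: 14
  S: 1
Molecular formula: C7H14S.
DoU = (2C + 2 + N − H − X) / 2 = (2·7 + 2 + 0 − 14 − 0) / 2 = 1.

1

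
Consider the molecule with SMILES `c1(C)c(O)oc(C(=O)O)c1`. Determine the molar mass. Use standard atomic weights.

Atom tally by fragment:
  furan ring core → C:4 H:4 O:1
  (− 3 ring H displaced by substituents)
  + CH3 → C:1 H:3
  + OH → O:1 H:1
  + COOH → C:1 H:1 O:2
Element totals:
  C: 6
  H: 6
  O: 4
Molecular formula: C6H6O4.
  M = 6(12.011) + 6(1.008) + 4(15.999)
    = 72.066 + 6.048 + 63.996 = 142.110

142.11 g/mol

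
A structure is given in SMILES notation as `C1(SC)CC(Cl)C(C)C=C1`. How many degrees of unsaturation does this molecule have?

2

Atom tally by fragment:
  cyclohexene ring core → C:6 H:10
  (− 3 ring H displaced by substituents)
  + SCH3 → C:1 H:3 S:1
  + Cl → Cl:1
  + CH3 → C:1 H:3
Element totals:
  C: 8
  H: 13
  Cl: 1
  S: 1
Molecular formula: C8H13ClS.
DoU = (2C + 2 + N − H − X) / 2 = (2·8 + 2 + 0 − 13 − 1) / 2 = 2.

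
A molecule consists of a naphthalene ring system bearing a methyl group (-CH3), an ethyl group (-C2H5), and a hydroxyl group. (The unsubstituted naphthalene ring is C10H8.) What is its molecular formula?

C13H14O

Atom tally by fragment:
  naphthalene ring system core → C:10 H:8
  (− 3 ring H displaced by substituents)
  + CH3 → C:1 H:3
  + C2H5 → C:2 H:5
  + OH → O:1 H:1
Element totals:
  C: 13
  H: 14
  O: 1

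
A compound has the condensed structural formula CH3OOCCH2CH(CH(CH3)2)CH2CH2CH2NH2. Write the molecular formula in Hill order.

C10H21NO2

Atom tally by fragment:
  CH3OOCCH2 → C:3 H:5 O:2
  CH(CH(CH3)2) → C:4 H:8
  CH2 → C:1 H:2
  CH2 → C:1 H:2
  CH2NH2 → C:1 H:4 N:1
Element totals:
  C: 10
  H: 21
  N: 1
  O: 2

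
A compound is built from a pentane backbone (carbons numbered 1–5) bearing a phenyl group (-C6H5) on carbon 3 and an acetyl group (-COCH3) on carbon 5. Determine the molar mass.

190.29 g/mol

Atom tally by fragment:
  CH3 → C:1 H:3
  CH2 → C:1 H:2
  CH(C6H5) → C:7 H:6
  CH2 → C:1 H:2
  CH2COCH3 → C:3 H:5 O:1
Element totals:
  C: 13
  H: 18
  O: 1
Molecular formula: C13H18O.
  M = 13(12.011) + 18(1.008) + 15.999
    = 156.143 + 18.144 + 15.999 = 190.286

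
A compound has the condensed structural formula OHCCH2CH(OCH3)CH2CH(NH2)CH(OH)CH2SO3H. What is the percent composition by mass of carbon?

Atom tally by fragment:
  OHCCH2 → C:2 H:3 O:1
  CH(OCH3) → C:2 H:4 O:1
  CH2 → C:1 H:2
  CH(NH2) → C:1 H:3 N:1
  CH(OH) → C:1 H:2 O:1
  CH2SO3H → C:1 H:3 S:1 O:3
Element totals:
  C: 8
  H: 17
  N: 1
  O: 6
  S: 1
Molecular formula: C8H17NO6S.
Molar mass = 255.285 g/mol.
Mass from C: 8 × 12.011 = 96.088 g/mol.
%C = 96.088 / 255.285 × 100 = 37.64%.

37.64%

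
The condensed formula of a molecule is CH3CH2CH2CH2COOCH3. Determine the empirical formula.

C3H6O

Atom tally by fragment:
  CH3 → C:1 H:3
  CH2 → C:1 H:2
  CH2 → C:1 H:2
  CH2COOCH3 → C:3 H:5 O:2
Element totals:
  C: 6
  H: 12
  O: 2
Molecular formula: C6H12O2.
gcd of subscripts = 2; dividing each by 2:
  C: 6/2 = 3
  H: 12/2 = 6
  O: 2/2 = 1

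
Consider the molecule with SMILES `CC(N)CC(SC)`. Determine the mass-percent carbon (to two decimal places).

50.37%

Atom tally by fragment:
  CH3 → C:1 H:3
  CH(NH2) → C:1 H:3 N:1
  CH2 → C:1 H:2
  CH2SCH3 → C:2 H:5 S:1
Element totals:
  C: 5
  H: 13
  N: 1
  S: 1
Molecular formula: C5H13NS.
Molar mass = 119.226 g/mol.
Mass from C: 5 × 12.011 = 60.055 g/mol.
%C = 60.055 / 119.226 × 100 = 50.37%.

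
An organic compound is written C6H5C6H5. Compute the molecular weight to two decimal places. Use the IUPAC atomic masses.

154.21 g/mol

Atom tally by fragment:
  benzene ring core → C:6 H:6
  (− 1 ring H displaced by substituents)
  + C6H5 → C:6 H:5
Element totals:
  C: 12
  H: 10
Molecular formula: C12H10.
  M = 12(12.011) + 10(1.008)
    = 144.132 + 10.080 = 154.212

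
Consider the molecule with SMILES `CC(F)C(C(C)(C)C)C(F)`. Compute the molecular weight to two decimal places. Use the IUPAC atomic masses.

150.21 g/mol

Atom tally by fragment:
  CH3 → C:1 H:3
  CH(F) → C:1 H:1 F:1
  CH(C(CH3)3) → C:5 H:10
  CH2F → C:1 H:2 F:1
Element totals:
  C: 8
  H: 16
  F: 2
Molecular formula: C8H16F2.
  M = 8(12.011) + 16(1.008) + 2(18.998)
    = 96.088 + 16.128 + 37.996 = 150.212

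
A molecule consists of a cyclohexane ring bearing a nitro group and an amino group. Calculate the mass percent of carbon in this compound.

49.99%

Atom tally by fragment:
  cyclohexane ring core → C:6 H:12
  (− 2 ring H displaced by substituents)
  + NO2 → N:1 O:2
  + NH2 → N:1 H:2
Element totals:
  C: 6
  H: 12
  N: 2
  O: 2
Molecular formula: C6H12N2O2.
Molar mass = 144.174 g/mol.
Mass from C: 6 × 12.011 = 72.066 g/mol.
%C = 72.066 / 144.174 × 100 = 49.99%.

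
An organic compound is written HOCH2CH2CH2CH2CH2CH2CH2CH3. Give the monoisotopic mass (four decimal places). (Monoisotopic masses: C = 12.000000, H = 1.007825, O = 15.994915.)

130.1358

Atom tally by fragment:
  HOCH2CH2 → C:2 H:5 O:1
  CH2 → C:1 H:2
  CH2 → C:1 H:2
  CH2 → C:1 H:2
  CH2 → C:1 H:2
  CH2 → C:1 H:2
  CH3 → C:1 H:3
Element totals:
  C: 8
  H: 18
  O: 1
Molecular formula: C8H18O.
  M = 8(12.0) + 18(1.007825) + 15.994915
    = 96.000000 + 18.140850 + 15.994915 = 130.135765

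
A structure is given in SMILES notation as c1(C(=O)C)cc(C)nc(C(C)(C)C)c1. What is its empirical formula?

C12H17NO

Atom tally by fragment:
  pyridine ring core → C:5 H:5 N:1
  (− 3 ring H displaced by substituents)
  + COCH3 → C:2 H:3 O:1
  + CH3 → C:1 H:3
  + C(CH3)3 → C:4 H:9
Element totals:
  C: 12
  H: 17
  N: 1
  O: 1
Molecular formula: C12H17NO.
gcd of subscripts (12, 17, 1, 1) = 1, so the empirical formula equals the molecular formula.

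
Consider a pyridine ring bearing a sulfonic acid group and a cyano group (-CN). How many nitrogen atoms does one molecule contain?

Atom tally by fragment:
  pyridine ring core → C:5 H:5 N:1
  (− 2 ring H displaced by substituents)
  + SO3H → S:1 O:3 H:1
  + CN → C:1 N:1
Element totals:
  C: 6
  H: 4
  N: 2
  O: 3
  S: 1

2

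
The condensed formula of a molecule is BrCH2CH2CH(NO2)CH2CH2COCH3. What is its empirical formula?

C7H12BrNO3

Atom tally by fragment:
  BrCH2 → C:1 H:2 Br:1
  CH2 → C:1 H:2
  CH(NO2) → C:1 H:1 N:1 O:2
  CH2 → C:1 H:2
  CH2COCH3 → C:3 H:5 O:1
Element totals:
  C: 7
  H: 12
  Br: 1
  N: 1
  O: 3
Molecular formula: C7H12BrNO3.
gcd of subscripts (1, 7, 12, 1, 3) = 1, so the empirical formula equals the molecular formula.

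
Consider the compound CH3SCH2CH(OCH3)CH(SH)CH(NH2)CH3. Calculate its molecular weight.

Element totals:
  C: 7
  H: 17
  N: 1
  O: 1
  S: 2
Molecular formula: C7H17NOS2.
  M = 7(12.011) + 17(1.008) + 14.007 + 15.999 + 2(32.06)
    = 84.077 + 17.136 + 14.007 + 15.999 + 64.120 = 195.339

195.34 g/mol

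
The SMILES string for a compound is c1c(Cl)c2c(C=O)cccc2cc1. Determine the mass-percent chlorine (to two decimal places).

18.60%

Atom tally by fragment:
  naphthalene ring system core → C:10 H:8
  (− 2 ring H displaced by substituents)
  + Cl → Cl:1
  + CHO → C:1 H:1 O:1
Element totals:
  C: 11
  H: 7
  Cl: 1
  O: 1
Molecular formula: C11H7ClO.
Molar mass = 190.626 g/mol.
Mass from Cl: 1 × 35.45 = 35.450 g/mol.
%Cl = 35.450 / 190.626 × 100 = 18.60%.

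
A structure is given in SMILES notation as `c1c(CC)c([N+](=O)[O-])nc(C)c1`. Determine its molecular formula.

C8H10N2O2

Atom tally by fragment:
  pyridine ring core → C:5 H:5 N:1
  (− 3 ring H displaced by substituents)
  + C2H5 → C:2 H:5
  + NO2 → N:1 O:2
  + CH3 → C:1 H:3
Element totals:
  C: 8
  H: 10
  N: 2
  O: 2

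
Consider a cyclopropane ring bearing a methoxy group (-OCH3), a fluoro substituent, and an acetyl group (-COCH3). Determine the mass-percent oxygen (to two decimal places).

24.22%

Atom tally by fragment:
  cyclopropane ring core → C:3 H:6
  (− 3 ring H displaced by substituents)
  + OCH3 → C:1 H:3 O:1
  + F → F:1
  + COCH3 → C:2 H:3 O:1
Element totals:
  C: 6
  H: 9
  F: 1
  O: 2
Molecular formula: C6H9FO2.
Molar mass = 132.134 g/mol.
Mass from O: 2 × 15.999 = 31.998 g/mol.
%O = 31.998 / 132.134 × 100 = 24.22%.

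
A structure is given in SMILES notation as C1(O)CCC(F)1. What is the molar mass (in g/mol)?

90.10 g/mol

Atom tally by fragment:
  cyclobutane ring core → C:4 H:8
  (− 2 ring H displaced by substituents)
  + OH → O:1 H:1
  + F → F:1
Element totals:
  C: 4
  H: 7
  F: 1
  O: 1
Molecular formula: C4H7FO.
  M = 4(12.011) + 7(1.008) + 18.998 + 15.999
    = 48.044 + 7.056 + 18.998 + 15.999 = 90.097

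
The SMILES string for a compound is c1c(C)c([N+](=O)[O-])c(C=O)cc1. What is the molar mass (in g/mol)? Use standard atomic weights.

165.15 g/mol

Atom tally by fragment:
  benzene ring core → C:6 H:6
  (− 3 ring H displaced by substituents)
  + CH3 → C:1 H:3
  + NO2 → N:1 O:2
  + CHO → C:1 H:1 O:1
Element totals:
  C: 8
  H: 7
  N: 1
  O: 3
Molecular formula: C8H7NO3.
  M = 8(12.011) + 7(1.008) + 14.007 + 3(15.999)
    = 96.088 + 7.056 + 14.007 + 47.997 = 165.148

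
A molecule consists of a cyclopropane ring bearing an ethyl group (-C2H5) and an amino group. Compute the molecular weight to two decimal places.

85.15 g/mol

Atom tally by fragment:
  cyclopropane ring core → C:3 H:6
  (− 2 ring H displaced by substituents)
  + C2H5 → C:2 H:5
  + NH2 → N:1 H:2
Element totals:
  C: 5
  H: 11
  N: 1
Molecular formula: C5H11N.
  M = 5(12.011) + 11(1.008) + 14.007
    = 60.055 + 11.088 + 14.007 = 85.150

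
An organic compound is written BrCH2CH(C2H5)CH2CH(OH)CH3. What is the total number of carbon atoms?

7

Element totals:
  C: 7
  H: 15
  Br: 1
  O: 1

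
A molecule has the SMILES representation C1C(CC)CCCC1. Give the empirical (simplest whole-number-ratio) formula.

CH2

Atom tally by fragment:
  cyclohexane ring core → C:6 H:12
  (− 1 ring H displaced by substituents)
  + C2H5 → C:2 H:5
Element totals:
  C: 8
  H: 16
Molecular formula: C8H16.
gcd of subscripts = 8; dividing each by 8:
  C: 8/8 = 1
  H: 16/8 = 2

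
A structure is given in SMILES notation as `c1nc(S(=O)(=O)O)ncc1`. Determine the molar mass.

160.15 g/mol

Atom tally by fragment:
  pyrimidine ring core → C:4 H:4 N:2
  (− 1 ring H displaced by substituents)
  + SO3H → S:1 O:3 H:1
Element totals:
  C: 4
  H: 4
  N: 2
  O: 3
  S: 1
Molecular formula: C4H4N2O3S.
  M = 4(12.011) + 4(1.008) + 2(14.007) + 3(15.999) + 32.06
    = 48.044 + 4.032 + 28.014 + 47.997 + 32.060 = 160.147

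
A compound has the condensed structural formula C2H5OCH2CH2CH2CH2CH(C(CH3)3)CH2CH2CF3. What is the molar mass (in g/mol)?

Atom tally by fragment:
  C2H5OCH2 → C:3 H:7 O:1
  CH2 → C:1 H:2
  CH2 → C:1 H:2
  CH2 → C:1 H:2
  CH(C(CH3)3) → C:5 H:10
  CH2 → C:1 H:2
  CH2CF3 → C:2 H:2 F:3
Element totals:
  C: 14
  H: 27
  F: 3
  O: 1
Molecular formula: C14H27F3O.
  M = 14(12.011) + 27(1.008) + 3(18.998) + 15.999
    = 168.154 + 27.216 + 56.994 + 15.999 = 268.363

268.36 g/mol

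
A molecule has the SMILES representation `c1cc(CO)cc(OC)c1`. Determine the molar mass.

Atom tally by fragment:
  benzene ring core → C:6 H:6
  (− 2 ring H displaced by substituents)
  + CH2OH → C:1 H:3 O:1
  + OCH3 → C:1 H:3 O:1
Element totals:
  C: 8
  H: 10
  O: 2
Molecular formula: C8H10O2.
  M = 8(12.011) + 10(1.008) + 2(15.999)
    = 96.088 + 10.080 + 31.998 = 138.166

138.17 g/mol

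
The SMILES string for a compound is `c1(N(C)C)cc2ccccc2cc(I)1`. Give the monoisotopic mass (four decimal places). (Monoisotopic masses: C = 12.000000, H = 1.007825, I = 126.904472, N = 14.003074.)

297.0014

Atom tally by fragment:
  naphthalene ring system core → C:10 H:8
  (− 2 ring H displaced by substituents)
  + N(CH3)2 → N:1 C:2 H:6
  + I → I:1
Element totals:
  C: 12
  H: 12
  I: 1
  N: 1
Molecular formula: C12H12IN.
  M = 12(12.0) + 12(1.007825) + 126.904472 + 14.003074
    = 144.000000 + 12.093900 + 126.904472 + 14.003074 = 297.001446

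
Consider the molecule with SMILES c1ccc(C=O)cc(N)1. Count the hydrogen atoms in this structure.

7

Atom tally by fragment:
  benzene ring core → C:6 H:6
  (− 2 ring H displaced by substituents)
  + CHO → C:1 H:1 O:1
  + NH2 → N:1 H:2
Element totals:
  C: 7
  H: 7
  N: 1
  O: 1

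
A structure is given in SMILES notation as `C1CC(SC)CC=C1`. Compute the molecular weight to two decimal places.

128.23 g/mol

Atom tally by fragment:
  cyclohexene ring core → C:6 H:10
  (− 1 ring H displaced by substituents)
  + SCH3 → C:1 H:3 S:1
Element totals:
  C: 7
  H: 12
  S: 1
Molecular formula: C7H12S.
  M = 7(12.011) + 12(1.008) + 32.06
    = 84.077 + 12.096 + 32.060 = 128.233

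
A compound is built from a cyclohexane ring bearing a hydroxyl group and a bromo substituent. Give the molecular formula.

Atom tally by fragment:
  cyclohexane ring core → C:6 H:12
  (− 2 ring H displaced by substituents)
  + OH → O:1 H:1
  + Br → Br:1
Element totals:
  C: 6
  H: 11
  Br: 1
  O: 1

C6H11BrO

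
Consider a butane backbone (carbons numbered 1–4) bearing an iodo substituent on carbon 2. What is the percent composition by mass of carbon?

Atom tally by fragment:
  CH3 → C:1 H:3
  CH(I) → C:1 H:1 I:1
  CH2 → C:1 H:2
  CH3 → C:1 H:3
Element totals:
  C: 4
  H: 9
  I: 1
Molecular formula: C4H9I.
Molar mass = 184.020 g/mol.
Mass from C: 4 × 12.011 = 48.044 g/mol.
%C = 48.044 / 184.020 × 100 = 26.11%.

26.11%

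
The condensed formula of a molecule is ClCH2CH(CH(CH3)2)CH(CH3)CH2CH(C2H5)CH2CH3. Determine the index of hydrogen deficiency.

0

Element totals:
  C: 13
  H: 27
  Cl: 1
Molecular formula: C13H27Cl.
DoU = (2C + 2 + N − H − X) / 2 = (2·13 + 2 + 0 − 27 − 1) / 2 = 0.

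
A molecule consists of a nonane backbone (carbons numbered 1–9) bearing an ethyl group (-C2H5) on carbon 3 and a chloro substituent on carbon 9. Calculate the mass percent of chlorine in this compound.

18.58%

Atom tally by fragment:
  CH3 → C:1 H:3
  CH2 → C:1 H:2
  CH(C2H5) → C:3 H:6
  CH2 → C:1 H:2
  CH2 → C:1 H:2
  CH2 → C:1 H:2
  CH2 → C:1 H:2
  CH2 → C:1 H:2
  CH2Cl → C:1 H:2 Cl:1
Element totals:
  C: 11
  H: 23
  Cl: 1
Molecular formula: C11H23Cl.
Molar mass = 190.755 g/mol.
Mass from Cl: 1 × 35.45 = 35.450 g/mol.
%Cl = 35.450 / 190.755 × 100 = 18.58%.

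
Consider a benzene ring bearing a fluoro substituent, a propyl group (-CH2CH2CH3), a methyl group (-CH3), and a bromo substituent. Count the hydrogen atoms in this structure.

12

Atom tally by fragment:
  benzene ring core → C:6 H:6
  (− 4 ring H displaced by substituents)
  + F → F:1
  + CH2CH2CH3 → C:3 H:7
  + CH3 → C:1 H:3
  + Br → Br:1
Element totals:
  C: 10
  H: 12
  Br: 1
  F: 1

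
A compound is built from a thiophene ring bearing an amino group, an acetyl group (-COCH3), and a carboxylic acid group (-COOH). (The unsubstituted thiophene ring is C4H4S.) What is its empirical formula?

Atom tally by fragment:
  thiophene ring core → C:4 H:4 S:1
  (− 3 ring H displaced by substituents)
  + NH2 → N:1 H:2
  + COCH3 → C:2 H:3 O:1
  + COOH → C:1 H:1 O:2
Element totals:
  C: 7
  H: 7
  N: 1
  O: 3
  S: 1
Molecular formula: C7H7NO3S.
gcd of subscripts (7, 7, 1, 3, 1) = 1, so the empirical formula equals the molecular formula.

C7H7NO3S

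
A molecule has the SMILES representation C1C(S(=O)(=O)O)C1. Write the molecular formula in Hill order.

C3H6O3S

Atom tally by fragment:
  cyclopropane ring core → C:3 H:6
  (− 1 ring H displaced by substituents)
  + SO3H → S:1 O:3 H:1
Element totals:
  C: 3
  H: 6
  O: 3
  S: 1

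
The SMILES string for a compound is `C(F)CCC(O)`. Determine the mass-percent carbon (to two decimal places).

52.16%

Atom tally by fragment:
  FCH2 → C:1 H:2 F:1
  CH2 → C:1 H:2
  CH2 → C:1 H:2
  CH2OH → C:1 H:3 O:1
Element totals:
  C: 4
  H: 9
  F: 1
  O: 1
Molecular formula: C4H9FO.
Molar mass = 92.113 g/mol.
Mass from C: 4 × 12.011 = 48.044 g/mol.
%C = 48.044 / 92.113 × 100 = 52.16%.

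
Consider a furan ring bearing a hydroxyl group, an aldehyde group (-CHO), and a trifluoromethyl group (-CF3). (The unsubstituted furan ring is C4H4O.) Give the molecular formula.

C6H3F3O3

Atom tally by fragment:
  furan ring core → C:4 H:4 O:1
  (− 3 ring H displaced by substituents)
  + OH → O:1 H:1
  + CHO → C:1 H:1 O:1
  + CF3 → C:1 F:3
Element totals:
  C: 6
  H: 3
  F: 3
  O: 3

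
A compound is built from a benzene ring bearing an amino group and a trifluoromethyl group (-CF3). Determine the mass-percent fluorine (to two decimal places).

Atom tally by fragment:
  benzene ring core → C:6 H:6
  (− 2 ring H displaced by substituents)
  + NH2 → N:1 H:2
  + CF3 → C:1 F:3
Element totals:
  C: 7
  H: 6
  F: 3
  N: 1
Molecular formula: C7H6F3N.
Molar mass = 161.126 g/mol.
Mass from F: 3 × 18.998 = 56.994 g/mol.
%F = 56.994 / 161.126 × 100 = 35.37%.

35.37%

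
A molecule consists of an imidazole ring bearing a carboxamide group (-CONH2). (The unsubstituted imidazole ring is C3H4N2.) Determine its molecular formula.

Atom tally by fragment:
  imidazole ring core → C:3 H:4 N:2
  (− 1 ring H displaced by substituents)
  + CONH2 → C:1 H:2 O:1 N:1
Element totals:
  C: 4
  H: 5
  N: 3
  O: 1

C4H5N3O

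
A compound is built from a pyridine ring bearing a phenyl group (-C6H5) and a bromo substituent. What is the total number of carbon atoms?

Atom tally by fragment:
  pyridine ring core → C:5 H:5 N:1
  (− 2 ring H displaced by substituents)
  + C6H5 → C:6 H:5
  + Br → Br:1
Element totals:
  C: 11
  H: 8
  Br: 1
  N: 1

11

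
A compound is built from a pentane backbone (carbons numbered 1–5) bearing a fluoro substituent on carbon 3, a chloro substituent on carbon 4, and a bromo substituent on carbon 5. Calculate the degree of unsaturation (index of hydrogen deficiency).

Atom tally by fragment:
  CH3 → C:1 H:3
  CH2 → C:1 H:2
  CH(F) → C:1 H:1 F:1
  CH(Cl) → C:1 H:1 Cl:1
  CH2Br → C:1 H:2 Br:1
Element totals:
  C: 5
  H: 9
  Br: 1
  Cl: 1
  F: 1
Molecular formula: C5H9BrClF.
DoU = (2C + 2 + N − H − X) / 2 = (2·5 + 2 + 0 − 9 − 3) / 2 = 0.

0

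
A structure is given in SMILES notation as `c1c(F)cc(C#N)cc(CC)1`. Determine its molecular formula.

Atom tally by fragment:
  benzene ring core → C:6 H:6
  (− 3 ring H displaced by substituents)
  + F → F:1
  + CN → C:1 N:1
  + C2H5 → C:2 H:5
Element totals:
  C: 9
  H: 8
  F: 1
  N: 1

C9H8FN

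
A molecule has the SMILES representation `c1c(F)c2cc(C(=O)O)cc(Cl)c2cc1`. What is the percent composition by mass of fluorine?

8.46%

Atom tally by fragment:
  naphthalene ring system core → C:10 H:8
  (− 3 ring H displaced by substituents)
  + F → F:1
  + COOH → C:1 H:1 O:2
  + Cl → Cl:1
Element totals:
  C: 11
  H: 6
  Cl: 1
  F: 1
  O: 2
Molecular formula: C11H6ClFO2.
Molar mass = 224.615 g/mol.
Mass from F: 1 × 18.998 = 18.998 g/mol.
%F = 18.998 / 224.615 × 100 = 8.46%.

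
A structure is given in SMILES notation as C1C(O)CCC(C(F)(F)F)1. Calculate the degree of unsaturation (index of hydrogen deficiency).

1

Atom tally by fragment:
  cyclopentane ring core → C:5 H:10
  (− 2 ring H displaced by substituents)
  + OH → O:1 H:1
  + CF3 → C:1 F:3
Element totals:
  C: 6
  H: 9
  F: 3
  O: 1
Molecular formula: C6H9F3O.
DoU = (2C + 2 + N − H − X) / 2 = (2·6 + 2 + 0 − 9 − 3) / 2 = 1.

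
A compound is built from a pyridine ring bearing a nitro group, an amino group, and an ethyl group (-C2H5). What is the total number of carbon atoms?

7

Atom tally by fragment:
  pyridine ring core → C:5 H:5 N:1
  (− 3 ring H displaced by substituents)
  + NO2 → N:1 O:2
  + NH2 → N:1 H:2
  + C2H5 → C:2 H:5
Element totals:
  C: 7
  H: 9
  N: 3
  O: 2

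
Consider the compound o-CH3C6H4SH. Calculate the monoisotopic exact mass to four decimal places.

Atom tally by fragment:
  benzene ring core → C:6 H:6
  (− 2 ring H displaced by substituents)
  + CH3 → C:1 H:3
  + SH → S:1 H:1
Element totals:
  C: 7
  H: 8
  S: 1
Molecular formula: C7H8S.
  M = 7(12.0) + 8(1.007825) + 31.972071
    = 84.000000 + 8.062600 + 31.972071 = 124.034671

124.0347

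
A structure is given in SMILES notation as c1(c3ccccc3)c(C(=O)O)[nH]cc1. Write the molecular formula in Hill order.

C11H9NO2

Atom tally by fragment:
  pyrrole ring core → C:4 H:5 N:1
  (− 2 ring H displaced by substituents)
  + C6H5 → C:6 H:5
  + COOH → C:1 H:1 O:2
Element totals:
  C: 11
  H: 9
  N: 1
  O: 2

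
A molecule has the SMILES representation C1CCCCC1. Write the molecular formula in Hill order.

Atom tally by fragment:
  cyclohexane ring core → C:6 H:12
Element totals:
  C: 6
  H: 12

C6H12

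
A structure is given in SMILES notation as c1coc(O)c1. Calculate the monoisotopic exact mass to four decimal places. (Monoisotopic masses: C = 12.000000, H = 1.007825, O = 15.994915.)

84.0211

Atom tally by fragment:
  furan ring core → C:4 H:4 O:1
  (− 1 ring H displaced by substituents)
  + OH → O:1 H:1
Element totals:
  C: 4
  H: 4
  O: 2
Molecular formula: C4H4O2.
  M = 4(12.0) + 4(1.007825) + 2(15.994915)
    = 48.000000 + 4.031300 + 31.989830 = 84.021130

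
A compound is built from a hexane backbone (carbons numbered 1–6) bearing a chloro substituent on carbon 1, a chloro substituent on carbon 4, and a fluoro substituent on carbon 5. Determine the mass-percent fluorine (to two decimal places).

10.98%

Atom tally by fragment:
  ClCH2 → C:1 H:2 Cl:1
  CH2 → C:1 H:2
  CH2 → C:1 H:2
  CH(Cl) → C:1 H:1 Cl:1
  CH(F) → C:1 H:1 F:1
  CH3 → C:1 H:3
Element totals:
  C: 6
  H: 11
  Cl: 2
  F: 1
Molecular formula: C6H11Cl2F.
Molar mass = 173.052 g/mol.
Mass from F: 1 × 18.998 = 18.998 g/mol.
%F = 18.998 / 173.052 × 100 = 10.98%.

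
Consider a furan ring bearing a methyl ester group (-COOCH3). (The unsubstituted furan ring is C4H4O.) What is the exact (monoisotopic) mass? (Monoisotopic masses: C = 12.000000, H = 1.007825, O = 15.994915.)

126.0317

Atom tally by fragment:
  furan ring core → C:4 H:4 O:1
  (− 1 ring H displaced by substituents)
  + COOCH3 → C:2 H:3 O:2
Element totals:
  C: 6
  H: 6
  O: 3
Molecular formula: C6H6O3.
  M = 6(12.0) + 6(1.007825) + 3(15.994915)
    = 72.000000 + 6.046950 + 47.984745 = 126.031695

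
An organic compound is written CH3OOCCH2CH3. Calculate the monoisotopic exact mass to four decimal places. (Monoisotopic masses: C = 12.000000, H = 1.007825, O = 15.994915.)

Element totals:
  C: 4
  H: 8
  O: 2
Molecular formula: C4H8O2.
  M = 4(12.0) + 8(1.007825) + 2(15.994915)
    = 48.000000 + 8.062600 + 31.989830 = 88.052430

88.0524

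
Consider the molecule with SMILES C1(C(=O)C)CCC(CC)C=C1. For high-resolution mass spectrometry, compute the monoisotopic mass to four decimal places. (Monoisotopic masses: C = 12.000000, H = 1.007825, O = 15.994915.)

152.1201

Atom tally by fragment:
  cyclohexene ring core → C:6 H:10
  (− 2 ring H displaced by substituents)
  + COCH3 → C:2 H:3 O:1
  + C2H5 → C:2 H:5
Element totals:
  C: 10
  H: 16
  O: 1
Molecular formula: C10H16O.
  M = 10(12.0) + 16(1.007825) + 15.994915
    = 120.000000 + 16.125200 + 15.994915 = 152.120115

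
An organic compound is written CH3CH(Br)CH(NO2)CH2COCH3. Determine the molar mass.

224.05 g/mol

Atom tally by fragment:
  CH3 → C:1 H:3
  CH(Br) → C:1 H:1 Br:1
  CH(NO2) → C:1 H:1 N:1 O:2
  CH2COCH3 → C:3 H:5 O:1
Element totals:
  C: 6
  H: 10
  Br: 1
  N: 1
  O: 3
Molecular formula: C6H10BrNO3.
  M = 6(12.011) + 10(1.008) + 79.904 + 14.007 + 3(15.999)
    = 72.066 + 10.080 + 79.904 + 14.007 + 47.997 = 224.054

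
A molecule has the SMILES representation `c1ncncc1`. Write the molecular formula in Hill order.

C4H4N2

Atom tally by fragment:
  pyrimidine ring core → C:4 H:4 N:2
Element totals:
  C: 4
  H: 4
  N: 2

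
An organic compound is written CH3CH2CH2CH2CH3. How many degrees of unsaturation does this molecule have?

0

Atom tally by fragment:
  CH3 → C:1 H:3
  CH2 → C:1 H:2
  CH2 → C:1 H:2
  CH2 → C:1 H:2
  CH3 → C:1 H:3
Element totals:
  C: 5
  H: 12
Molecular formula: C5H12.
DoU = (2C + 2 + N − H − X) / 2 = (2·5 + 2 + 0 − 12 − 0) / 2 = 0.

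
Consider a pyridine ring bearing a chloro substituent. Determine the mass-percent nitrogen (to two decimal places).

Atom tally by fragment:
  pyridine ring core → C:5 H:5 N:1
  (− 1 ring H displaced by substituents)
  + Cl → Cl:1
Element totals:
  C: 5
  H: 4
  Cl: 1
  N: 1
Molecular formula: C5H4ClN.
Molar mass = 113.544 g/mol.
Mass from N: 1 × 14.007 = 14.007 g/mol.
%N = 14.007 / 113.544 × 100 = 12.34%.

12.34%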